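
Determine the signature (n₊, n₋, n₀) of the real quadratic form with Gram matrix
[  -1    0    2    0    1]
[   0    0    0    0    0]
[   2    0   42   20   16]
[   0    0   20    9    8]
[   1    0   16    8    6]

Answer: (2, 2, 1)

Derivation:
step 0: pivot -1 → sign −
step 1: pivot 46 → sign +
step 2: pivot 7/23 → sign +
step 3: pivot -1/7 → sign −
step 4: row/col 4 already zero → sign 0
signature = (2, 2, 1)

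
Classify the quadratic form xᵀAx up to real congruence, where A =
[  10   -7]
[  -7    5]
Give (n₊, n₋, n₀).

Answer: (2, 0, 0)

Derivation:
step 0: pivot 10 → sign +
step 1: pivot 1/10 → sign +
signature = (2, 0, 0)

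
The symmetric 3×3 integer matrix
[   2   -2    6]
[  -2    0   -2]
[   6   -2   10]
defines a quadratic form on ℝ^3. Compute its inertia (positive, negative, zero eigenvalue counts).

step 0: pivot 2 → sign +
step 1: pivot -2 → sign −
step 2: row/col 2 already zero → sign 0
signature = (1, 1, 1)

Answer: (1, 1, 1)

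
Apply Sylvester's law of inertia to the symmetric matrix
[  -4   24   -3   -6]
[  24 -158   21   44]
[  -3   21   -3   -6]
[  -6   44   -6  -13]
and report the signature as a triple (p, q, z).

step 0: pivot -4 → sign −
step 1: pivot -14 → sign −
step 2: pivot -3/28 → sign −
step 3: pivot 1 → sign +
signature = (1, 3, 0)

Answer: (1, 3, 0)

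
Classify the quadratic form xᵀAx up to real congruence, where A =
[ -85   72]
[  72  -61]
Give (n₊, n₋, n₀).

step 0: pivot -85 → sign −
step 1: pivot -1/85 → sign −
signature = (0, 2, 0)

Answer: (0, 2, 0)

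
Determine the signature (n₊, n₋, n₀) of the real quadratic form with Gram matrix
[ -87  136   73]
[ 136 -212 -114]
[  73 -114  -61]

Answer: (2, 1, 0)

Derivation:
step 0: pivot -87 → sign −
step 1: pivot 52/87 → sign +
step 2: pivot 3/13 → sign +
signature = (2, 1, 0)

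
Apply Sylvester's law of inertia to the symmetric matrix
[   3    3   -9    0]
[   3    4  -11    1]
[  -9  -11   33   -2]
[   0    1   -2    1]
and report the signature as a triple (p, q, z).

Answer: (3, 0, 1)

Derivation:
step 0: pivot 3 → sign +
step 1: pivot 1 → sign +
step 2: pivot 2 → sign +
step 3: row/col 3 already zero → sign 0
signature = (3, 0, 1)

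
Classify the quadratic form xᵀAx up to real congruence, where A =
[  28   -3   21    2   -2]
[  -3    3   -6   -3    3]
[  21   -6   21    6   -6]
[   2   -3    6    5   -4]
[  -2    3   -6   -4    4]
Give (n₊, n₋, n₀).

Answer: (4, 1, 0)

Derivation:
step 0: pivot 28 → sign +
step 1: pivot 75/28 → sign +
step 2: pivot 49/25 → sign +
step 3: pivot -9/49 → sign −
step 4: pivot 1 → sign +
signature = (4, 1, 0)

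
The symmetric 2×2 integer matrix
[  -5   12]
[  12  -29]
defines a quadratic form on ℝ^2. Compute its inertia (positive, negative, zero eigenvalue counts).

step 0: pivot -5 → sign −
step 1: pivot -1/5 → sign −
signature = (0, 2, 0)

Answer: (0, 2, 0)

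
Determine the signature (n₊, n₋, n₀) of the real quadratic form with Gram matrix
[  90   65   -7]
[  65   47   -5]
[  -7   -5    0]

step 0: pivot 90 → sign +
step 1: pivot 1/18 → sign +
step 2: pivot -3/5 → sign −
signature = (2, 1, 0)

Answer: (2, 1, 0)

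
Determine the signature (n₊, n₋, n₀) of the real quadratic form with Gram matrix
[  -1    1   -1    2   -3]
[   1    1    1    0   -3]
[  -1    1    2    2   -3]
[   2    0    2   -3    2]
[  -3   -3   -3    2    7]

step 0: pivot -1 → sign −
step 1: pivot 2 → sign +
step 2: pivot 3 → sign +
step 3: pivot -1 → sign −
step 4: pivot 2 → sign +
signature = (3, 2, 0)

Answer: (3, 2, 0)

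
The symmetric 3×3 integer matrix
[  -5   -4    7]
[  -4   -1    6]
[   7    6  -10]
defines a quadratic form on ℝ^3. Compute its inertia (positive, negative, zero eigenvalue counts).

step 0: pivot -5 → sign −
step 1: pivot 11/5 → sign +
step 2: pivot -3/11 → sign −
signature = (1, 2, 0)

Answer: (1, 2, 0)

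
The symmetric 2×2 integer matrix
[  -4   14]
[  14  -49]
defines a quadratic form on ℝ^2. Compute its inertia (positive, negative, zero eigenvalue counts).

Answer: (0, 1, 1)

Derivation:
step 0: pivot -4 → sign −
step 1: row/col 1 already zero → sign 0
signature = (0, 1, 1)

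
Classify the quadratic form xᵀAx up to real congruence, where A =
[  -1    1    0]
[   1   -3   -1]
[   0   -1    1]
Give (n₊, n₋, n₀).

Answer: (1, 2, 0)

Derivation:
step 0: pivot -1 → sign −
step 1: pivot -2 → sign −
step 2: pivot 3/2 → sign +
signature = (1, 2, 0)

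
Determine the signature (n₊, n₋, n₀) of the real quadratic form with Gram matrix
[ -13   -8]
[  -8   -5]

step 0: pivot -13 → sign −
step 1: pivot -1/13 → sign −
signature = (0, 2, 0)

Answer: (0, 2, 0)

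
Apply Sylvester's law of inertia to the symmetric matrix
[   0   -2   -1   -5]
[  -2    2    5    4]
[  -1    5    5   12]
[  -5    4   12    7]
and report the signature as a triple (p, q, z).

Answer: (2, 2, 0)

Derivation:
step 0: pivot 2 → sign +
step 1: pivot -2 → sign −
step 2: pivot 1/2 → sign +
step 3: pivot -1/2 → sign −
signature = (2, 2, 0)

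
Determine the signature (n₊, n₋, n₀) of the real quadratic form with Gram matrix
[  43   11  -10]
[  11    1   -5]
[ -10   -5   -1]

Answer: (1, 2, 0)

Derivation:
step 0: pivot 43 → sign +
step 1: pivot -78/43 → sign −
step 2: pivot -1/26 → sign −
signature = (1, 2, 0)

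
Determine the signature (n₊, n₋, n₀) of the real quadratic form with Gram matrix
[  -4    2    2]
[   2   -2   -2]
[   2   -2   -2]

Answer: (0, 2, 1)

Derivation:
step 0: pivot -4 → sign −
step 1: pivot -1 → sign −
step 2: row/col 2 already zero → sign 0
signature = (0, 2, 1)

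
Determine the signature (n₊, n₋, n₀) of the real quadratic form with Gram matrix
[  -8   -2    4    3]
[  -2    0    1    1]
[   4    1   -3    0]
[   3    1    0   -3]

Answer: (2, 2, 0)

Derivation:
step 0: pivot -8 → sign −
step 1: pivot 1/2 → sign +
step 2: pivot -1 → sign −
step 3: pivot 1/4 → sign +
signature = (2, 2, 0)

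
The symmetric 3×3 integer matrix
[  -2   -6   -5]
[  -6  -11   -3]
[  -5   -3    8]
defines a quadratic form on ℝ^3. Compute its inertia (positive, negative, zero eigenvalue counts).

step 0: pivot -2 → sign −
step 1: pivot 7 → sign +
step 2: pivot -1/14 → sign −
signature = (1, 2, 0)

Answer: (1, 2, 0)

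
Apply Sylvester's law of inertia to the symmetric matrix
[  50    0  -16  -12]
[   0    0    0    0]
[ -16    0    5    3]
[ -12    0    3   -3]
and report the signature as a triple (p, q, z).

Answer: (1, 1, 2)

Derivation:
step 0: pivot 50 → sign +
step 1: pivot -3/25 → sign −
step 2: row/col 2 already zero → sign 0
step 3: row/col 3 already zero → sign 0
signature = (1, 1, 2)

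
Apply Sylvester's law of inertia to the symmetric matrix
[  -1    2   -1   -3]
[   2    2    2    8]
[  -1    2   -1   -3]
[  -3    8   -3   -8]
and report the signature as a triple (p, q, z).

step 0: pivot -1 → sign −
step 1: pivot 6 → sign +
step 2: pivot 1/3 → sign +
step 3: row/col 3 already zero → sign 0
signature = (2, 1, 1)

Answer: (2, 1, 1)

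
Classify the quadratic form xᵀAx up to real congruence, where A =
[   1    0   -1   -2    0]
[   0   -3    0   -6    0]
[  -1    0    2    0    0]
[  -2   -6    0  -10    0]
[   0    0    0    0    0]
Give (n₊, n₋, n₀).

Answer: (2, 2, 1)

Derivation:
step 0: pivot 1 → sign +
step 1: pivot -3 → sign −
step 2: pivot 1 → sign +
step 3: pivot -6 → sign −
step 4: row/col 4 already zero → sign 0
signature = (2, 2, 1)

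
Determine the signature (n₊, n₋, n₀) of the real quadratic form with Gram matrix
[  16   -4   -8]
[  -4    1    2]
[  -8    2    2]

Answer: (1, 1, 1)

Derivation:
step 0: pivot 16 → sign +
step 1: pivot -2 → sign −
step 2: row/col 2 already zero → sign 0
signature = (1, 1, 1)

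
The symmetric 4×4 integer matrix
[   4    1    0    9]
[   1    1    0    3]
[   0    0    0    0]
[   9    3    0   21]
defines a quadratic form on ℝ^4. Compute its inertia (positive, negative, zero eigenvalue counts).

step 0: pivot 4 → sign +
step 1: pivot 3/4 → sign +
step 2: row/col 2 already zero → sign 0
step 3: row/col 3 already zero → sign 0
signature = (2, 0, 2)

Answer: (2, 0, 2)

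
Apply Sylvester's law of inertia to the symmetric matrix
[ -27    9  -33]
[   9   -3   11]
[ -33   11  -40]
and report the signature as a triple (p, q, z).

step 0: pivot -27 → sign −
step 1: pivot 1/3 → sign +
step 2: row/col 2 already zero → sign 0
signature = (1, 1, 1)

Answer: (1, 1, 1)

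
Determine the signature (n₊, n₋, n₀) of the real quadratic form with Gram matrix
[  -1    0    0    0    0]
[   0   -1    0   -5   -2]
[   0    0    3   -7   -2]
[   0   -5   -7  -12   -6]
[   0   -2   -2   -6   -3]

Answer: (1, 4, 0)

Derivation:
step 0: pivot -1 → sign −
step 1: pivot -1 → sign −
step 2: pivot 3 → sign +
step 3: pivot -10/3 → sign −
step 4: pivot -1/5 → sign −
signature = (1, 4, 0)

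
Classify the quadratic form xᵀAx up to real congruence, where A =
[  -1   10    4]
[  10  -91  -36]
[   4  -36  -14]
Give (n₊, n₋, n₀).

step 0: pivot -1 → sign −
step 1: pivot 9 → sign +
step 2: pivot 2/9 → sign +
signature = (2, 1, 0)

Answer: (2, 1, 0)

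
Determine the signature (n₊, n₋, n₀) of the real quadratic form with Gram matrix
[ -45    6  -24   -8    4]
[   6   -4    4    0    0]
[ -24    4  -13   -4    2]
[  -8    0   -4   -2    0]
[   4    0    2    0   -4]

step 0: pivot -45 → sign −
step 1: pivot -16/5 → sign −
step 2: pivot -2/9 → sign −
step 3: row/col 3 already zero → sign 0
step 4: row/col 4 already zero → sign 0
signature = (0, 3, 2)

Answer: (0, 3, 2)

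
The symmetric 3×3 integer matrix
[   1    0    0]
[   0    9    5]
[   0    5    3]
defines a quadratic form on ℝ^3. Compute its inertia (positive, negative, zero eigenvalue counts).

Answer: (3, 0, 0)

Derivation:
step 0: pivot 1 → sign +
step 1: pivot 9 → sign +
step 2: pivot 2/9 → sign +
signature = (3, 0, 0)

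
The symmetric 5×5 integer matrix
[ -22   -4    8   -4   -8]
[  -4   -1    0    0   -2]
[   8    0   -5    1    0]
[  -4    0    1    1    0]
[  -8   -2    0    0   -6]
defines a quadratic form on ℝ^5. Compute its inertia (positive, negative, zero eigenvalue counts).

step 0: pivot -22 → sign −
step 1: pivot -3/11 → sign −
step 2: pivot 17/3 → sign +
step 3: pivot 6/17 → sign +
step 4: pivot -2 → sign −
signature = (2, 3, 0)

Answer: (2, 3, 0)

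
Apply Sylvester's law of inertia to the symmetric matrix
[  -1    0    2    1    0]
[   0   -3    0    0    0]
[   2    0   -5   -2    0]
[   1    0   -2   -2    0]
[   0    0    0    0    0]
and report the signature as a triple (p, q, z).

Answer: (0, 4, 1)

Derivation:
step 0: pivot -1 → sign −
step 1: pivot -3 → sign −
step 2: pivot -1 → sign −
step 3: pivot -1 → sign −
step 4: row/col 4 already zero → sign 0
signature = (0, 4, 1)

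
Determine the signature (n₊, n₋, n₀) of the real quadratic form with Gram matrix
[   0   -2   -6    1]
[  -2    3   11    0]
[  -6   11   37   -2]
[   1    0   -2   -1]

Answer: (2, 2, 0)

Derivation:
step 0: pivot 3 → sign +
step 1: pivot -4/3 → sign −
step 2: pivot -2 → sign −
step 3: pivot 1/4 → sign +
signature = (2, 2, 0)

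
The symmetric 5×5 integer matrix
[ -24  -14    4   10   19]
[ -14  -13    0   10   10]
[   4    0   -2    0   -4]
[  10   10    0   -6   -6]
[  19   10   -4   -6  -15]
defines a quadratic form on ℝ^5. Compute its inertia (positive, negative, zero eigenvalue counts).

step 0: pivot -24 → sign −
step 1: pivot -29/6 → sign −
step 2: pivot -6/29 → sign −
step 3: pivot 7/3 → sign +
step 4: pivot -3/14 → sign −
signature = (1, 4, 0)

Answer: (1, 4, 0)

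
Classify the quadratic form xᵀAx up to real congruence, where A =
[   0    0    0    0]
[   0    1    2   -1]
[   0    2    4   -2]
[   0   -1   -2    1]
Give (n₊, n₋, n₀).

Answer: (1, 0, 3)

Derivation:
step 0: pivot 1 → sign +
step 1: row/col 1 already zero → sign 0
step 2: row/col 2 already zero → sign 0
step 3: row/col 3 already zero → sign 0
signature = (1, 0, 3)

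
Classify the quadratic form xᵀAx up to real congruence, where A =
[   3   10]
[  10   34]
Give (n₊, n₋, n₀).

step 0: pivot 3 → sign +
step 1: pivot 2/3 → sign +
signature = (2, 0, 0)

Answer: (2, 0, 0)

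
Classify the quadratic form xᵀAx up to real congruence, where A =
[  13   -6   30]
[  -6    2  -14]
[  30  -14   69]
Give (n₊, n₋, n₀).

step 0: pivot 13 → sign +
step 1: pivot -10/13 → sign −
step 2: pivot -1/5 → sign −
signature = (1, 2, 0)

Answer: (1, 2, 0)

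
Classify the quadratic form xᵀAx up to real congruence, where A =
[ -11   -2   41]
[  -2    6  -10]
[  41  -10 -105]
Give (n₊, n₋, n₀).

Answer: (1, 2, 0)

Derivation:
step 0: pivot -11 → sign −
step 1: pivot 70/11 → sign +
step 2: pivot -2/35 → sign −
signature = (1, 2, 0)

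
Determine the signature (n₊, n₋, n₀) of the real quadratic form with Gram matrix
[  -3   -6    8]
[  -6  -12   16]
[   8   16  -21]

step 0: pivot -3 → sign −
step 1: pivot 1/3 → sign +
step 2: row/col 2 already zero → sign 0
signature = (1, 1, 1)

Answer: (1, 1, 1)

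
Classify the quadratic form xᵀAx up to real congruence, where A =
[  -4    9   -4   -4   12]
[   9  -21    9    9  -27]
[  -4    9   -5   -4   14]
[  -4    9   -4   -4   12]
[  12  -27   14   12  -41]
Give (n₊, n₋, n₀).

Answer: (0, 4, 1)

Derivation:
step 0: pivot -4 → sign −
step 1: pivot -3/4 → sign −
step 2: pivot -1 → sign −
step 3: pivot -1 → sign −
step 4: row/col 4 already zero → sign 0
signature = (0, 4, 1)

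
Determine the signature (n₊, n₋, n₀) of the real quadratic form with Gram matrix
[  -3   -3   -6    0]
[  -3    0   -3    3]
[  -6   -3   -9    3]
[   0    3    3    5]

Answer: (2, 1, 1)

Derivation:
step 0: pivot -3 → sign −
step 1: pivot 3 → sign +
step 2: pivot 2 → sign +
step 3: row/col 3 already zero → sign 0
signature = (2, 1, 1)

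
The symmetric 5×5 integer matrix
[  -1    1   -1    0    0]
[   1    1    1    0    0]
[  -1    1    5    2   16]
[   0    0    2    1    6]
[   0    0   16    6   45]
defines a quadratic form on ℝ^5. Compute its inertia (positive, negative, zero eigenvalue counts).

Answer: (4, 1, 0)

Derivation:
step 0: pivot -1 → sign −
step 1: pivot 2 → sign +
step 2: pivot 6 → sign +
step 3: pivot 1/3 → sign +
step 4: pivot 1 → sign +
signature = (4, 1, 0)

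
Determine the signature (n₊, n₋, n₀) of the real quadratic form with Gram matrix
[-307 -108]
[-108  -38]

step 0: pivot -307 → sign −
step 1: pivot -2/307 → sign −
signature = (0, 2, 0)

Answer: (0, 2, 0)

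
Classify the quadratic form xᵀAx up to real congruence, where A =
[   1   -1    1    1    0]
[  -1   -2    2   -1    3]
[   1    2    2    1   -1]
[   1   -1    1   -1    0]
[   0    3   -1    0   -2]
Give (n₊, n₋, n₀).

Answer: (2, 2, 1)

Derivation:
step 0: pivot 1 → sign +
step 1: pivot -3 → sign −
step 2: pivot 4 → sign +
step 3: pivot -2 → sign −
step 4: row/col 4 already zero → sign 0
signature = (2, 2, 1)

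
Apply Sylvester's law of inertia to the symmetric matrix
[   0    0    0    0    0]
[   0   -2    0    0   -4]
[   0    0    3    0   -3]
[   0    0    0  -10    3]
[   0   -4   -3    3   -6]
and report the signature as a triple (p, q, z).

step 0: pivot -2 → sign −
step 1: pivot 3 → sign +
step 2: pivot -10 → sign −
step 3: pivot -1/10 → sign −
step 4: row/col 4 already zero → sign 0
signature = (1, 3, 1)

Answer: (1, 3, 1)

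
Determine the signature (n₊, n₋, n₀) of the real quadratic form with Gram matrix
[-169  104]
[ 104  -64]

Answer: (0, 1, 1)

Derivation:
step 0: pivot -169 → sign −
step 1: row/col 1 already zero → sign 0
signature = (0, 1, 1)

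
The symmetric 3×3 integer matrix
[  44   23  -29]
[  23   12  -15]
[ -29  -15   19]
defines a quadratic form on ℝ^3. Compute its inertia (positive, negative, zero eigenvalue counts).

step 0: pivot 44 → sign +
step 1: pivot -1/44 → sign −
step 2: pivot 1 → sign +
signature = (2, 1, 0)

Answer: (2, 1, 0)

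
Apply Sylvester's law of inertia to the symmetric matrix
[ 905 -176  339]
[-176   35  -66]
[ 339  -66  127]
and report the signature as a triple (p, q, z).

Answer: (3, 0, 0)

Derivation:
step 0: pivot 905 → sign +
step 1: pivot 699/905 → sign +
step 2: pivot 2/233 → sign +
signature = (3, 0, 0)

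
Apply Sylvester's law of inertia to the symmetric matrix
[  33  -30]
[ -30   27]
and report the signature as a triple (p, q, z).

step 0: pivot 33 → sign +
step 1: pivot -3/11 → sign −
signature = (1, 1, 0)

Answer: (1, 1, 0)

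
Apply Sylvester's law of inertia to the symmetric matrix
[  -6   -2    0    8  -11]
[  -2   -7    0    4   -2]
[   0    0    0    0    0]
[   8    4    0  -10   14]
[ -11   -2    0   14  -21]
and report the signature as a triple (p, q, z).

Answer: (1, 3, 1)

Derivation:
step 0: pivot -6 → sign −
step 1: pivot -19/3 → sign −
step 2: pivot 18/19 → sign +
step 3: pivot -1/2 → sign −
step 4: row/col 4 already zero → sign 0
signature = (1, 3, 1)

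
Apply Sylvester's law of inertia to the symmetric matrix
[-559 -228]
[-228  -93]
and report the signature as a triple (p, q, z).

Answer: (0, 2, 0)

Derivation:
step 0: pivot -559 → sign −
step 1: pivot -3/559 → sign −
signature = (0, 2, 0)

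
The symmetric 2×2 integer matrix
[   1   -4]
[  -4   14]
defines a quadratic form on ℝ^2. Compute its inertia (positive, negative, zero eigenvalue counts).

Answer: (1, 1, 0)

Derivation:
step 0: pivot 1 → sign +
step 1: pivot -2 → sign −
signature = (1, 1, 0)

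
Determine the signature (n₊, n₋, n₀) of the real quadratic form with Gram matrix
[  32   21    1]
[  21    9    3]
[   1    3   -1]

step 0: pivot 32 → sign +
step 1: pivot -153/32 → sign −
step 2: pivot 2/17 → sign +
signature = (2, 1, 0)

Answer: (2, 1, 0)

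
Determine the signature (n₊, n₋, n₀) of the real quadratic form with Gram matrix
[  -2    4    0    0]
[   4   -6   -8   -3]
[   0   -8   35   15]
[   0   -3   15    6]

Answer: (2, 2, 0)

Derivation:
step 0: pivot -2 → sign −
step 1: pivot 2 → sign +
step 2: pivot 3 → sign +
step 3: pivot -3/2 → sign −
signature = (2, 2, 0)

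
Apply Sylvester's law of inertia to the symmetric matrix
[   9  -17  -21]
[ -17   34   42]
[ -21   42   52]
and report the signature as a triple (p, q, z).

step 0: pivot 9 → sign +
step 1: pivot 17/9 → sign +
step 2: pivot 2/17 → sign +
signature = (3, 0, 0)

Answer: (3, 0, 0)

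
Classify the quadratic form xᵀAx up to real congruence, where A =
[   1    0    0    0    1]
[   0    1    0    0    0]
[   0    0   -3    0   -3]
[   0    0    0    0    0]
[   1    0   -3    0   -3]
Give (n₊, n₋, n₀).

Answer: (2, 2, 1)

Derivation:
step 0: pivot 1 → sign +
step 1: pivot 1 → sign +
step 2: pivot -3 → sign −
step 3: pivot -1 → sign −
step 4: row/col 4 already zero → sign 0
signature = (2, 2, 1)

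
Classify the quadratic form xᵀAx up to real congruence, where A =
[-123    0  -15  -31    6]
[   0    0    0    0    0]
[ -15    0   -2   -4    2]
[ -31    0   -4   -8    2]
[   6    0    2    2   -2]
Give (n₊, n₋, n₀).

step 0: pivot -123 → sign −
step 1: pivot -7/41 → sign −
step 2: pivot 2/21 → sign +
step 3: pivot -6 → sign −
step 4: row/col 4 already zero → sign 0
signature = (1, 3, 1)

Answer: (1, 3, 1)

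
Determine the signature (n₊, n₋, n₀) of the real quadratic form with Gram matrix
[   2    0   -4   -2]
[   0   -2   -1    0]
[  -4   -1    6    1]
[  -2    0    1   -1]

step 0: pivot 2 → sign +
step 1: pivot -2 → sign −
step 2: pivot -3/2 → sign −
step 3: pivot 3 → sign +
signature = (2, 2, 0)

Answer: (2, 2, 0)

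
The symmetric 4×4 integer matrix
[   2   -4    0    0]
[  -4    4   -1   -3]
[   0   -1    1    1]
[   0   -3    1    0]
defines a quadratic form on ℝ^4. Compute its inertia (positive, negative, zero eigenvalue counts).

Answer: (2, 2, 0)

Derivation:
step 0: pivot 2 → sign +
step 1: pivot -4 → sign −
step 2: pivot 5/4 → sign +
step 3: pivot -1/5 → sign −
signature = (2, 2, 0)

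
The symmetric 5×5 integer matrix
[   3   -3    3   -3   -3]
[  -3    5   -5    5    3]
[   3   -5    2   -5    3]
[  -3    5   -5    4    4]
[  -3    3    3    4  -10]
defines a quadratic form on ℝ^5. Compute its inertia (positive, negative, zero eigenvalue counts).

step 0: pivot 3 → sign +
step 1: pivot 2 → sign +
step 2: pivot -3 → sign −
step 3: pivot -1 → sign −
step 4: row/col 4 already zero → sign 0
signature = (2, 2, 1)

Answer: (2, 2, 1)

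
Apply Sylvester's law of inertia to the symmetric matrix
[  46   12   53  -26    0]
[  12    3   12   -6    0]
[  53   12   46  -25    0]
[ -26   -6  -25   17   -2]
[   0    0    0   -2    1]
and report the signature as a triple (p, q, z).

Answer: (3, 2, 0)

Derivation:
step 0: pivot 46 → sign +
step 1: pivot -3/23 → sign −
step 2: pivot 21/2 → sign +
step 3: pivot 25/7 → sign +
step 4: pivot -3/25 → sign −
signature = (3, 2, 0)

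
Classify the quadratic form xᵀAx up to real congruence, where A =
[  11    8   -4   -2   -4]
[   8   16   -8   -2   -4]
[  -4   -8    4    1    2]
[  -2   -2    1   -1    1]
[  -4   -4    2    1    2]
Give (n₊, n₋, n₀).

Answer: (3, 1, 1)

Derivation:
step 0: pivot 11 → sign +
step 1: pivot 112/11 → sign +
step 2: pivot -39/28 → sign −
step 3: pivot 6/13 → sign +
step 4: row/col 4 already zero → sign 0
signature = (3, 1, 1)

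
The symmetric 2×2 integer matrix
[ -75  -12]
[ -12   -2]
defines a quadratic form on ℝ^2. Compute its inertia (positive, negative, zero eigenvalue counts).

step 0: pivot -75 → sign −
step 1: pivot -2/25 → sign −
signature = (0, 2, 0)

Answer: (0, 2, 0)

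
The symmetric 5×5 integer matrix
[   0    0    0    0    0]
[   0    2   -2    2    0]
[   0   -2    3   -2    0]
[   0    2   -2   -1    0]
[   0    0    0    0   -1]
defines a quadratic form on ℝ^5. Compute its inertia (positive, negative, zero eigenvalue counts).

Answer: (2, 2, 1)

Derivation:
step 0: pivot 2 → sign +
step 1: pivot 1 → sign +
step 2: pivot -3 → sign −
step 3: pivot -1 → sign −
step 4: row/col 4 already zero → sign 0
signature = (2, 2, 1)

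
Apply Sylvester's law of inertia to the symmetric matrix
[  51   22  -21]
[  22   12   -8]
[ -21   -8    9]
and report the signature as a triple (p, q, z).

Answer: (2, 1, 0)

Derivation:
step 0: pivot 51 → sign +
step 1: pivot 128/51 → sign +
step 2: pivot -3/32 → sign −
signature = (2, 1, 0)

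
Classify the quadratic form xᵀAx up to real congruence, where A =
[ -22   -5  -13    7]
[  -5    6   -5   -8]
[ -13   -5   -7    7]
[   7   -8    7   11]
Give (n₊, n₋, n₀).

Answer: (3, 1, 0)

Derivation:
step 0: pivot -22 → sign −
step 1: pivot 157/22 → sign +
step 2: pivot 15/157 → sign +
step 3: pivot 1/5 → sign +
signature = (3, 1, 0)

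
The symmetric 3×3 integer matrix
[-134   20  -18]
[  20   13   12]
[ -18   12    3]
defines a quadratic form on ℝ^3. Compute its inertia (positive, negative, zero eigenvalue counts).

Answer: (1, 2, 0)

Derivation:
step 0: pivot -134 → sign −
step 1: pivot 1071/67 → sign +
step 2: pivot -1/119 → sign −
signature = (1, 2, 0)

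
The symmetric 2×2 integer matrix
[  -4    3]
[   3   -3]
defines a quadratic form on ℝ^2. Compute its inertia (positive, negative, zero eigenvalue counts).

Answer: (0, 2, 0)

Derivation:
step 0: pivot -4 → sign −
step 1: pivot -3/4 → sign −
signature = (0, 2, 0)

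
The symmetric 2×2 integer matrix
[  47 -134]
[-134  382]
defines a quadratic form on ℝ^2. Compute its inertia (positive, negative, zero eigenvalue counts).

step 0: pivot 47 → sign +
step 1: pivot -2/47 → sign −
signature = (1, 1, 0)

Answer: (1, 1, 0)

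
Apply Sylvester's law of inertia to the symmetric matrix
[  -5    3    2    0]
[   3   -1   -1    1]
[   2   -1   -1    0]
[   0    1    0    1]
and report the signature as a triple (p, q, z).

Answer: (1, 2, 1)

Derivation:
step 0: pivot -5 → sign −
step 1: pivot 4/5 → sign +
step 2: pivot -1/4 → sign −
step 3: row/col 3 already zero → sign 0
signature = (1, 2, 1)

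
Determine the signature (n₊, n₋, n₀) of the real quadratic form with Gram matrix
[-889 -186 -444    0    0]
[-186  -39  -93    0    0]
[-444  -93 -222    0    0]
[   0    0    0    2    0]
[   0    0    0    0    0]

step 0: pivot -889 → sign −
step 1: pivot -75/889 → sign −
step 2: pivot -3/25 → sign −
step 3: pivot 2 → sign +
step 4: row/col 4 already zero → sign 0
signature = (1, 3, 1)

Answer: (1, 3, 1)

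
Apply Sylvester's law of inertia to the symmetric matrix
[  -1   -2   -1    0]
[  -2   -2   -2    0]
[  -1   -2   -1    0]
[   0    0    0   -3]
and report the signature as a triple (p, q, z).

step 0: pivot -1 → sign −
step 1: pivot 2 → sign +
step 2: pivot -3 → sign −
step 3: row/col 3 already zero → sign 0
signature = (1, 2, 1)

Answer: (1, 2, 1)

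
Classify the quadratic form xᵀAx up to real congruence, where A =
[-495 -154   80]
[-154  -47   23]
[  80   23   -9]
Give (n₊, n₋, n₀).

step 0: pivot -495 → sign −
step 1: pivot 41/45 → sign +
step 2: pivot 6/451 → sign +
signature = (2, 1, 0)

Answer: (2, 1, 0)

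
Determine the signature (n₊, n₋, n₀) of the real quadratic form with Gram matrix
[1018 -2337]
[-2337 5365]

step 0: pivot 1018 → sign +
step 1: pivot 1/1018 → sign +
signature = (2, 0, 0)

Answer: (2, 0, 0)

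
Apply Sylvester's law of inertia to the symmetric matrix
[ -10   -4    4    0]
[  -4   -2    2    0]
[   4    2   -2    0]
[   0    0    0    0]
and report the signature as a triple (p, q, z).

Answer: (0, 2, 2)

Derivation:
step 0: pivot -10 → sign −
step 1: pivot -2/5 → sign −
step 2: row/col 2 already zero → sign 0
step 3: row/col 3 already zero → sign 0
signature = (0, 2, 2)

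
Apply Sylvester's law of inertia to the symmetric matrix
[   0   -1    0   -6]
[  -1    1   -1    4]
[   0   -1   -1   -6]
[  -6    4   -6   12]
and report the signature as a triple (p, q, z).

step 0: pivot 1 → sign +
step 1: pivot -1 → sign −
step 2: pivot -1 → sign −
step 3: row/col 3 already zero → sign 0
signature = (1, 2, 1)

Answer: (1, 2, 1)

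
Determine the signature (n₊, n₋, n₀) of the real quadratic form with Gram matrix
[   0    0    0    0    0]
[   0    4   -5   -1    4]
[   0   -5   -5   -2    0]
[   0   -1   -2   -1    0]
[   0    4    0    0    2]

Answer: (2, 2, 1)

Derivation:
step 0: pivot 4 → sign +
step 1: pivot -45/4 → sign −
step 2: pivot -14/45 → sign −
step 3: pivot 6/7 → sign +
step 4: row/col 4 already zero → sign 0
signature = (2, 2, 1)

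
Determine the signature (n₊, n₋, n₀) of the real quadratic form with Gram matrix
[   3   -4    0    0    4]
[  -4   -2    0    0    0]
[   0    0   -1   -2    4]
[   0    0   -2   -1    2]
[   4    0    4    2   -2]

Answer: (3, 2, 0)

Derivation:
step 0: pivot 3 → sign +
step 1: pivot -22/3 → sign −
step 2: pivot -1 → sign −
step 3: pivot 3 → sign +
step 4: pivot 6/11 → sign +
signature = (3, 2, 0)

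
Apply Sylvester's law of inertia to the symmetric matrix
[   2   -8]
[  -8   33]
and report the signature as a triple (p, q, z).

step 0: pivot 2 → sign +
step 1: pivot 1 → sign +
signature = (2, 0, 0)

Answer: (2, 0, 0)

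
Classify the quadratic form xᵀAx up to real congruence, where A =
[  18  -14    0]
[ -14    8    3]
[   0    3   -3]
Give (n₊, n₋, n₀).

step 0: pivot 18 → sign +
step 1: pivot -26/9 → sign −
step 2: pivot 3/26 → sign +
signature = (2, 1, 0)

Answer: (2, 1, 0)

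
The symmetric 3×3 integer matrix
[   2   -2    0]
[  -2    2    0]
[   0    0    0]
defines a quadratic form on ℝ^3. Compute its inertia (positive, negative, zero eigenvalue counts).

Answer: (1, 0, 2)

Derivation:
step 0: pivot 2 → sign +
step 1: row/col 1 already zero → sign 0
step 2: row/col 2 already zero → sign 0
signature = (1, 0, 2)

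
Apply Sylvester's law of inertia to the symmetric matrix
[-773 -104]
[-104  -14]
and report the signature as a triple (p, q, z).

Answer: (0, 2, 0)

Derivation:
step 0: pivot -773 → sign −
step 1: pivot -6/773 → sign −
signature = (0, 2, 0)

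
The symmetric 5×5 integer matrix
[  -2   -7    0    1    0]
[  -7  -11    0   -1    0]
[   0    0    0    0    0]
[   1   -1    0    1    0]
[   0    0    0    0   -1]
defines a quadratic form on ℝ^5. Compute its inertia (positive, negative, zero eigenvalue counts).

step 0: pivot -2 → sign −
step 1: pivot 27/2 → sign +
step 2: pivot -1 → sign −
step 3: row/col 3 already zero → sign 0
step 4: row/col 4 already zero → sign 0
signature = (1, 2, 2)

Answer: (1, 2, 2)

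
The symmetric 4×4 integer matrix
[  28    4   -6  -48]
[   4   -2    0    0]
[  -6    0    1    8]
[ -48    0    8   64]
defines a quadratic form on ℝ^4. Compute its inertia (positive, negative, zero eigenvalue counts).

step 0: pivot 28 → sign +
step 1: pivot -18/7 → sign −
step 2: row/col 2 already zero → sign 0
step 3: row/col 3 already zero → sign 0
signature = (1, 1, 2)

Answer: (1, 1, 2)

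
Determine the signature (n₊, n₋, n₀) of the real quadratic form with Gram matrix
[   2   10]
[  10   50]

step 0: pivot 2 → sign +
step 1: row/col 1 already zero → sign 0
signature = (1, 0, 1)

Answer: (1, 0, 1)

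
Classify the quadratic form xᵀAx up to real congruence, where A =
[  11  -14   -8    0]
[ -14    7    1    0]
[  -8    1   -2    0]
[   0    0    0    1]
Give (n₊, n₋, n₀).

step 0: pivot 11 → sign +
step 1: pivot -119/11 → sign −
step 2: pivot -3/119 → sign −
step 3: pivot 1 → sign +
signature = (2, 2, 0)

Answer: (2, 2, 0)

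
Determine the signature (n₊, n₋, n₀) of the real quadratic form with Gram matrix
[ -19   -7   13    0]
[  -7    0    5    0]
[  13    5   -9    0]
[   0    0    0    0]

step 0: pivot -19 → sign −
step 1: pivot 49/19 → sign +
step 2: pivot -6/49 → sign −
step 3: row/col 3 already zero → sign 0
signature = (1, 2, 1)

Answer: (1, 2, 1)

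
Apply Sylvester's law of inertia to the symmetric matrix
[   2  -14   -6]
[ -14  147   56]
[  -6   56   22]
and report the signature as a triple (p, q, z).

Answer: (2, 0, 1)

Derivation:
step 0: pivot 2 → sign +
step 1: pivot 49 → sign +
step 2: row/col 2 already zero → sign 0
signature = (2, 0, 1)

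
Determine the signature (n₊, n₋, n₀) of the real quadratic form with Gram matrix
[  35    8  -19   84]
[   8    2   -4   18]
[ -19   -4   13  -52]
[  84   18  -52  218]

Answer: (3, 0, 1)

Derivation:
step 0: pivot 35 → sign +
step 1: pivot 6/35 → sign +
step 2: pivot 2 → sign +
step 3: row/col 3 already zero → sign 0
signature = (3, 0, 1)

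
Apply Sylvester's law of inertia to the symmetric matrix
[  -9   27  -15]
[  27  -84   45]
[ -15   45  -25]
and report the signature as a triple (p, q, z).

Answer: (0, 2, 1)

Derivation:
step 0: pivot -9 → sign −
step 1: pivot -3 → sign −
step 2: row/col 2 already zero → sign 0
signature = (0, 2, 1)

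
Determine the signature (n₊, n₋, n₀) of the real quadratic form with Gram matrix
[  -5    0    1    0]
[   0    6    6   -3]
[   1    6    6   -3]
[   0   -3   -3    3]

step 0: pivot -5 → sign −
step 1: pivot 6 → sign +
step 2: pivot 1/5 → sign +
step 3: pivot 3/2 → sign +
signature = (3, 1, 0)

Answer: (3, 1, 0)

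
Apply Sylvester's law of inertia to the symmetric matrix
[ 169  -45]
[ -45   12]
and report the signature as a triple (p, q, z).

Answer: (2, 0, 0)

Derivation:
step 0: pivot 169 → sign +
step 1: pivot 3/169 → sign +
signature = (2, 0, 0)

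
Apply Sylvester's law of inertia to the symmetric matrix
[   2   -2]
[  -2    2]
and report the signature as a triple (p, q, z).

step 0: pivot 2 → sign +
step 1: row/col 1 already zero → sign 0
signature = (1, 0, 1)

Answer: (1, 0, 1)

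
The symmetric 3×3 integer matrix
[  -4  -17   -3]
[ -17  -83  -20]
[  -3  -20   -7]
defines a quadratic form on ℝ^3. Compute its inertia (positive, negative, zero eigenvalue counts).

step 0: pivot -4 → sign −
step 1: pivot -43/4 → sign −
step 2: pivot 6/43 → sign +
signature = (1, 2, 0)

Answer: (1, 2, 0)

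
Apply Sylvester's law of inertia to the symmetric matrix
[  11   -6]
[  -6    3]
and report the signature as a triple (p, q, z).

Answer: (1, 1, 0)

Derivation:
step 0: pivot 11 → sign +
step 1: pivot -3/11 → sign −
signature = (1, 1, 0)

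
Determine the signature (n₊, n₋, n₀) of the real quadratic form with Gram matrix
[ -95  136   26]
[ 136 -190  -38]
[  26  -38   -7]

step 0: pivot -95 → sign −
step 1: pivot 446/95 → sign +
step 2: pivot -3/223 → sign −
signature = (1, 2, 0)

Answer: (1, 2, 0)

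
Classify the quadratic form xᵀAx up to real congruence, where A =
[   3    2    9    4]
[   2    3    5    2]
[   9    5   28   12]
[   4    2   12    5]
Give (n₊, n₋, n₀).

Answer: (3, 1, 0)

Derivation:
step 0: pivot 3 → sign +
step 1: pivot 5/3 → sign +
step 2: pivot 2/5 → sign +
step 3: pivot -1 → sign −
signature = (3, 1, 0)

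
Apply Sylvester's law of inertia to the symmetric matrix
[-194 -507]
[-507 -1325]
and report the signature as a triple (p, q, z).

step 0: pivot -194 → sign −
step 1: pivot -1/194 → sign −
signature = (0, 2, 0)

Answer: (0, 2, 0)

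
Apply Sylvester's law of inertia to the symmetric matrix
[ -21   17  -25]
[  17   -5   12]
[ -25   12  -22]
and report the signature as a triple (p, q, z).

step 0: pivot -21 → sign −
step 1: pivot 184/21 → sign +
step 2: pivot 3/184 → sign +
signature = (2, 1, 0)

Answer: (2, 1, 0)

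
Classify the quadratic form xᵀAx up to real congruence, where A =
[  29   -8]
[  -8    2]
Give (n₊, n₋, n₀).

Answer: (1, 1, 0)

Derivation:
step 0: pivot 29 → sign +
step 1: pivot -6/29 → sign −
signature = (1, 1, 0)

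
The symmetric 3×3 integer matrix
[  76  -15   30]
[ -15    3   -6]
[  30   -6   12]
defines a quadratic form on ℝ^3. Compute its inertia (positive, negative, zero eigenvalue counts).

step 0: pivot 76 → sign +
step 1: pivot 3/76 → sign +
step 2: row/col 2 already zero → sign 0
signature = (2, 0, 1)

Answer: (2, 0, 1)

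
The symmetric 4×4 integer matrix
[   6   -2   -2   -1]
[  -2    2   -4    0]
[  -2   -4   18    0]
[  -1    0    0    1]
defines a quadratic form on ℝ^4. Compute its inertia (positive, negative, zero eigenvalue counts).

Answer: (3, 1, 0)

Derivation:
step 0: pivot 6 → sign +
step 1: pivot 4/3 → sign +
step 2: pivot 1 → sign +
step 3: pivot -3/2 → sign −
signature = (3, 1, 0)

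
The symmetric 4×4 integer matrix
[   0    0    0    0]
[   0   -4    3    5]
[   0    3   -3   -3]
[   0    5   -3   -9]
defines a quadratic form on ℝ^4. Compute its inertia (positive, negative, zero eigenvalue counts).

Answer: (0, 3, 1)

Derivation:
step 0: pivot -4 → sign −
step 1: pivot -3/4 → sign −
step 2: pivot -2 → sign −
step 3: row/col 3 already zero → sign 0
signature = (0, 3, 1)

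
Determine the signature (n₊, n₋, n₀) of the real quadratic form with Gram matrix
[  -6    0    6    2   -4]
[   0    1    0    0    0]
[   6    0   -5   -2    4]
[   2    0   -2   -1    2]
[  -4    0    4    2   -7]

step 0: pivot -6 → sign −
step 1: pivot 1 → sign +
step 2: pivot 1 → sign +
step 3: pivot -1/3 → sign −
step 4: pivot -3 → sign −
signature = (2, 3, 0)

Answer: (2, 3, 0)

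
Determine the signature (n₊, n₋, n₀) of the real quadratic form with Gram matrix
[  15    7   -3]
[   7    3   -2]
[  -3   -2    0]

Answer: (2, 1, 0)

Derivation:
step 0: pivot 15 → sign +
step 1: pivot -4/15 → sign −
step 2: pivot 3/4 → sign +
signature = (2, 1, 0)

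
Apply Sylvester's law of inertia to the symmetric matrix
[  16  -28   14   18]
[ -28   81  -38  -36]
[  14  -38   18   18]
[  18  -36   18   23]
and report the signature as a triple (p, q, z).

Answer: (3, 1, 0)

Derivation:
step 0: pivot 16 → sign +
step 1: pivot 32 → sign +
step 2: pivot 7/128 → sign +
step 3: pivot -1/7 → sign −
signature = (3, 1, 0)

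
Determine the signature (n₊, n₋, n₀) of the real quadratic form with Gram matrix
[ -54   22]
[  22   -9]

step 0: pivot -54 → sign −
step 1: pivot -1/27 → sign −
signature = (0, 2, 0)

Answer: (0, 2, 0)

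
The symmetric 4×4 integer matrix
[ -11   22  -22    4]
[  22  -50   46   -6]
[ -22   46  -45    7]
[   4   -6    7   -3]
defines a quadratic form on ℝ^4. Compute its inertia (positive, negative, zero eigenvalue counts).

step 0: pivot -11 → sign −
step 1: pivot -6 → sign −
step 2: pivot -1/3 → sign −
step 3: pivot -6/11 → sign −
signature = (0, 4, 0)

Answer: (0, 4, 0)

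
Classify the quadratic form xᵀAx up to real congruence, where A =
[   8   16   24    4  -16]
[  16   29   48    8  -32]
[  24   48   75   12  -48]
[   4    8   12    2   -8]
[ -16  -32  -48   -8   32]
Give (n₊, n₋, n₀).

step 0: pivot 8 → sign +
step 1: pivot -3 → sign −
step 2: pivot 3 → sign +
step 3: row/col 3 already zero → sign 0
step 4: row/col 4 already zero → sign 0
signature = (2, 1, 2)

Answer: (2, 1, 2)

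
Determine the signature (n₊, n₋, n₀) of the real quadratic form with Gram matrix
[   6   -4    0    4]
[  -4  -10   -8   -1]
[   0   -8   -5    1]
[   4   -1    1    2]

step 0: pivot 6 → sign +
step 1: pivot -38/3 → sign −
step 2: pivot 1/19 → sign +
step 3: pivot -1/2 → sign −
signature = (2, 2, 0)

Answer: (2, 2, 0)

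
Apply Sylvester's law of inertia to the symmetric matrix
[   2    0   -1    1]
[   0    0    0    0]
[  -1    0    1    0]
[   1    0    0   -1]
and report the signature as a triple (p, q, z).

step 0: pivot 2 → sign +
step 1: pivot 1/2 → sign +
step 2: pivot -2 → sign −
step 3: row/col 3 already zero → sign 0
signature = (2, 1, 1)

Answer: (2, 1, 1)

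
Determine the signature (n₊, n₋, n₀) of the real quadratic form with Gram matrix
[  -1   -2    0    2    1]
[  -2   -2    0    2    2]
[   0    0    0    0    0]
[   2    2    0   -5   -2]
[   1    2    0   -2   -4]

step 0: pivot -1 → sign −
step 1: pivot 2 → sign +
step 2: pivot -3 → sign −
step 3: pivot -3 → sign −
step 4: row/col 4 already zero → sign 0
signature = (1, 3, 1)

Answer: (1, 3, 1)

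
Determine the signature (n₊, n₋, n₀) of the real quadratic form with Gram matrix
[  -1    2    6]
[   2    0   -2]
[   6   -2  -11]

step 0: pivot -1 → sign −
step 1: pivot 4 → sign +
step 2: row/col 2 already zero → sign 0
signature = (1, 1, 1)

Answer: (1, 1, 1)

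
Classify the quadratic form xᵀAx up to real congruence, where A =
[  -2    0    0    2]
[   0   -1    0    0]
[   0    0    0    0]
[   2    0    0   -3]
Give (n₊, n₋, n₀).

step 0: pivot -2 → sign −
step 1: pivot -1 → sign −
step 2: pivot -1 → sign −
step 3: row/col 3 already zero → sign 0
signature = (0, 3, 1)

Answer: (0, 3, 1)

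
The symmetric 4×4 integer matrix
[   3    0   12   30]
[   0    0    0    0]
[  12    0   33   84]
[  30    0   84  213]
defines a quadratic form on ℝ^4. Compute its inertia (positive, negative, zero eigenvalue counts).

Answer: (1, 2, 1)

Derivation:
step 0: pivot 3 → sign +
step 1: pivot -15 → sign −
step 2: pivot -3/5 → sign −
step 3: row/col 3 already zero → sign 0
signature = (1, 2, 1)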